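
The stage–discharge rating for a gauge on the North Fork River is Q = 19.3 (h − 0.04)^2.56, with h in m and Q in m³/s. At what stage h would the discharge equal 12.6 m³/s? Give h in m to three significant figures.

h − h₀ = (Q/C)^(1/b) = (12.6/19.3)^(1/2.56) = 0.8466 m
h = 0.04 + 0.8466 = 0.8866 m

0.887 m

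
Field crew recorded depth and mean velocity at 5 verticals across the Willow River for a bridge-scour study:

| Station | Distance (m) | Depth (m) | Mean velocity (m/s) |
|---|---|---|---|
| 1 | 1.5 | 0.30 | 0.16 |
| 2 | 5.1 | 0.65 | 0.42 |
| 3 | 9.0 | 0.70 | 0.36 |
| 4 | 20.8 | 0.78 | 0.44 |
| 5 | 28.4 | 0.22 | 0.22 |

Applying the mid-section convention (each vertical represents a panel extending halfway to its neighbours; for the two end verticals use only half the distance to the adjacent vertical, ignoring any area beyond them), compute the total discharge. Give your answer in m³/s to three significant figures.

w_1 = (5.1 − 1.5)/2 = 1.8 m; q_1 = 0.16 × 0.30 × 1.8 = 0.08640 m³/s
w_2 = (9.0 − 1.5)/2 = 3.75 m; q_2 = 0.42 × 0.65 × 3.75 = 1.024 m³/s
w_3 = (20.8 − 5.1)/2 = 7.85 m; q_3 = 0.36 × 0.70 × 7.85 = 1.978 m³/s
w_4 = (28.4 − 9.0)/2 = 9.7 m; q_4 = 0.44 × 0.78 × 9.7 = 3.329 m³/s
w_5 = (28.4 − 20.8)/2 = 3.8 m; q_5 = 0.22 × 0.22 × 3.8 = 0.1839 m³/s
Q = Σ qᵢ = 6.601 m³/s

6.60 m³/s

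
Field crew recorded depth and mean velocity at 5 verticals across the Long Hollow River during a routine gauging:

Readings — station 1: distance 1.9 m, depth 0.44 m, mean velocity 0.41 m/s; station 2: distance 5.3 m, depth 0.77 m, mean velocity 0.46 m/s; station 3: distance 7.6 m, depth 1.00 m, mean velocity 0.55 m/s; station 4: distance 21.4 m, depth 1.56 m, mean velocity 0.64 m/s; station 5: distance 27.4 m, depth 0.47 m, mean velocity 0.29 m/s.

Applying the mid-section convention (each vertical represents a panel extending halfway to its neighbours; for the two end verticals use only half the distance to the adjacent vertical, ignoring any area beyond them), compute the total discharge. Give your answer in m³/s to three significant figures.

16.0 m³/s

w_1 = (5.3 − 1.9)/2 = 1.7 m; q_1 = 0.41 × 0.44 × 1.7 = 0.3067 m³/s
w_2 = (7.6 − 1.9)/2 = 2.85 m; q_2 = 0.46 × 0.77 × 2.85 = 1.009 m³/s
w_3 = (21.4 − 5.3)/2 = 8.05 m; q_3 = 0.55 × 1.00 × 8.05 = 4.428 m³/s
w_4 = (27.4 − 7.6)/2 = 9.9 m; q_4 = 0.64 × 1.56 × 9.9 = 9.884 m³/s
w_5 = (27.4 − 21.4)/2 = 3 m; q_5 = 0.29 × 0.47 × 3 = 0.4089 m³/s
Q = Σ qᵢ = 16.04 m³/s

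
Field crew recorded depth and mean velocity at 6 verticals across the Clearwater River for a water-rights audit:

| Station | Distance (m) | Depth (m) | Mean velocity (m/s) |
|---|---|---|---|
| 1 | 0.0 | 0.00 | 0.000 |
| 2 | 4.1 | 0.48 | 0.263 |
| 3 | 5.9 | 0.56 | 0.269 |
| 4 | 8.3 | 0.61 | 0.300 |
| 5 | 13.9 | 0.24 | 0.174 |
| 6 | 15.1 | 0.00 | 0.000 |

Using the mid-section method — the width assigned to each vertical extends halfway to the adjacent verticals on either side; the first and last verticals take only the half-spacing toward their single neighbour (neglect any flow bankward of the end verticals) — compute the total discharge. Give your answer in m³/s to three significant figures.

1.56 m³/s

w_2 = (5.9 − 0.0)/2 = 2.95 m; q_2 = 0.263 × 0.48 × 2.95 = 0.3724 m³/s
w_3 = (8.3 − 4.1)/2 = 2.1 m; q_3 = 0.269 × 0.56 × 2.1 = 0.3163 m³/s
w_4 = (13.9 − 5.9)/2 = 4 m; q_4 = 0.300 × 0.61 × 4 = 0.7320 m³/s
w_5 = (15.1 − 8.3)/2 = 3.4 m; q_5 = 0.174 × 0.24 × 3.4 = 0.1420 m³/s
Stations 1, 6 contribute zero (depth or velocity is 0).
Q = Σ qᵢ = 1.563 m³/s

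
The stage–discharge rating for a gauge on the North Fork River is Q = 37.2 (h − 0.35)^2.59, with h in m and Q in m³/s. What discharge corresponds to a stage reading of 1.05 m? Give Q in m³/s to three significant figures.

14.8 m³/s

Q = 37.2 × (1.05 − 0.35)^2.59 = 37.2 × 0.7^2.59 = 14.77 m³/s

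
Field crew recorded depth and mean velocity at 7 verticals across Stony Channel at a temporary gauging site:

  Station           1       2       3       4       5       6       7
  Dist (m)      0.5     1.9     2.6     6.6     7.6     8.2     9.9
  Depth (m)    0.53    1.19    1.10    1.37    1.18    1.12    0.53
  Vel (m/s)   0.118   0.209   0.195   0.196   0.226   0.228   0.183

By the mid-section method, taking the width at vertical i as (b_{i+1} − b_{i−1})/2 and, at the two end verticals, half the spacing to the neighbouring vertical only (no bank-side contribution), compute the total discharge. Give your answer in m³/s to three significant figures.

w_1 = (1.9 − 0.5)/2 = 0.7 m; q_1 = 0.118 × 0.53 × 0.7 = 0.04378 m³/s
w_2 = (2.6 − 0.5)/2 = 1.05 m; q_2 = 0.209 × 1.19 × 1.05 = 0.2611 m³/s
w_3 = (6.6 − 1.9)/2 = 2.35 m; q_3 = 0.195 × 1.10 × 2.35 = 0.5041 m³/s
w_4 = (7.6 − 2.6)/2 = 2.5 m; q_4 = 0.196 × 1.37 × 2.5 = 0.6713 m³/s
w_5 = (8.2 − 6.6)/2 = 0.8 m; q_5 = 0.226 × 1.18 × 0.8 = 0.2133 m³/s
w_6 = (9.9 − 7.6)/2 = 1.15 m; q_6 = 0.228 × 1.12 × 1.15 = 0.2937 m³/s
w_7 = (9.9 − 8.2)/2 = 0.85 m; q_7 = 0.183 × 0.53 × 0.85 = 0.08244 m³/s
Q = Σ qᵢ = 2.070 m³/s

2.07 m³/s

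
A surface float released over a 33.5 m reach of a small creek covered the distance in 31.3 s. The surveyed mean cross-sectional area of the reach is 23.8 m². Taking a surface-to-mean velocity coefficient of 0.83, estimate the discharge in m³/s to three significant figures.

21.1 m³/s

v_surface = L / t̄ = 33.5 / 31.3 = 1.070 m/s
v_mean = 0.83 × 1.070 = 0.8883 m/s
Q = A × v_mean = 23.8 × 0.8883 = 21.14 m³/s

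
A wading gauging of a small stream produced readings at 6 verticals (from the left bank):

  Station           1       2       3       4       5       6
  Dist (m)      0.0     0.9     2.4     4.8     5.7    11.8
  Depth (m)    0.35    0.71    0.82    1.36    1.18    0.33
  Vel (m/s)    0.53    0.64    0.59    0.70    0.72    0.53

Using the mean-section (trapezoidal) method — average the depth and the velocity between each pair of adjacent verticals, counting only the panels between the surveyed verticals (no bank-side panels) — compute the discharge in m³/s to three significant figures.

Panel 1-2: Δb = 0.9 m, d̄ = (0.35+0.71)/2 = 0.53, v̄ = (0.53+0.64)/2 = 0.585 → q = 0.9×0.53×0.585 = 0.2790 m³/s
Panel 2-3: Δb = 1.5 m, d̄ = (0.71+0.82)/2 = 0.765, v̄ = (0.64+0.59)/2 = 0.615 → q = 1.5×0.765×0.615 = 0.7057 m³/s
Panel 3-4: Δb = 2.4 m, d̄ = (0.82+1.36)/2 = 1.09, v̄ = (0.59+0.70)/2 = 0.645 → q = 2.4×1.09×0.645 = 1.687 m³/s
Panel 4-5: Δb = 0.9 m, d̄ = (1.36+1.18)/2 = 1.27, v̄ = (0.70+0.72)/2 = 0.71 → q = 0.9×1.27×0.71 = 0.8115 m³/s
Panel 5-6: Δb = 6.1 m, d̄ = (1.18+0.33)/2 = 0.755, v̄ = (0.72+0.53)/2 = 0.625 → q = 6.1×0.755×0.625 = 2.878 m³/s
Q = Σ q = 6.362 m³/s

6.36 m³/s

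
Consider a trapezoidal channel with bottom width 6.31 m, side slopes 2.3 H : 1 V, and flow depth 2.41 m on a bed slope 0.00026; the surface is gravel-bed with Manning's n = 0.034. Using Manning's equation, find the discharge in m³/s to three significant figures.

A = (b + z·y)·y = (6.31 + 2.3×2.41)×2.41 = 28.57 m²
P = b + 2y√(1+z²) = 6.31 + 2×2.41×√(1+2.3²) = 18.40 m
R = A/P = 28.57/18.40 = 1.553 m
Q = (1/n)·A·R^(2/3)·S^(1/2) = (1/0.034) × 28.57 × 1.553^(2/3) × 0.00026^(1/2) = 18.16 m³/s

18.2 m³/s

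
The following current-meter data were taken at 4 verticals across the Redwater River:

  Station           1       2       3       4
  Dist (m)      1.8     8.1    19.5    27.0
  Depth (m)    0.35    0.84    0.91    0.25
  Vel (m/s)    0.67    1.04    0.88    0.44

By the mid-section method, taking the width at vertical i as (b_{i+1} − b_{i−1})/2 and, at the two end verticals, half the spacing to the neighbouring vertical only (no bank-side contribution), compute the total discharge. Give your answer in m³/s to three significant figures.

16.5 m³/s

w_1 = (8.1 − 1.8)/2 = 3.15 m; q_1 = 0.67 × 0.35 × 3.15 = 0.7387 m³/s
w_2 = (19.5 − 1.8)/2 = 8.85 m; q_2 = 1.04 × 0.84 × 8.85 = 7.731 m³/s
w_3 = (27.0 − 8.1)/2 = 9.45 m; q_3 = 0.88 × 0.91 × 9.45 = 7.568 m³/s
w_4 = (27.0 − 19.5)/2 = 3.75 m; q_4 = 0.44 × 0.25 × 3.75 = 0.4125 m³/s
Q = Σ qᵢ = 16.45 m³/s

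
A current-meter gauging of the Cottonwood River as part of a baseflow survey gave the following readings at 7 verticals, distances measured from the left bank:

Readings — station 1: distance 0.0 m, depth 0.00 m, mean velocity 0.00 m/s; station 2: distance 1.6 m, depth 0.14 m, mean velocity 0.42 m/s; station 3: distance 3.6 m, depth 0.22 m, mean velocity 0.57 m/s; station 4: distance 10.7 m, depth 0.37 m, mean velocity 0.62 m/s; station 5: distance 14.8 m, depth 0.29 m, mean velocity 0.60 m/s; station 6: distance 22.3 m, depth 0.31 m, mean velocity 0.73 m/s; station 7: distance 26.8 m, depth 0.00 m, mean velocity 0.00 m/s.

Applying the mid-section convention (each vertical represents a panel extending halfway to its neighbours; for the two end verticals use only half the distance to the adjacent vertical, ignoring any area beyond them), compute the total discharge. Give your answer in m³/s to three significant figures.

w_2 = (3.6 − 0.0)/2 = 1.8 m; q_2 = 0.42 × 0.14 × 1.8 = 0.1058 m³/s
w_3 = (10.7 − 1.6)/2 = 4.55 m; q_3 = 0.57 × 0.22 × 4.55 = 0.5706 m³/s
w_4 = (14.8 − 3.6)/2 = 5.6 m; q_4 = 0.62 × 0.37 × 5.6 = 1.285 m³/s
w_5 = (22.3 − 10.7)/2 = 5.8 m; q_5 = 0.60 × 0.29 × 5.8 = 1.009 m³/s
w_6 = (26.8 − 14.8)/2 = 6 m; q_6 = 0.73 × 0.31 × 6 = 1.358 m³/s
Stations 1, 7 contribute zero (depth or velocity is 0).
Q = Σ qᵢ = 4.328 m³/s

4.33 m³/s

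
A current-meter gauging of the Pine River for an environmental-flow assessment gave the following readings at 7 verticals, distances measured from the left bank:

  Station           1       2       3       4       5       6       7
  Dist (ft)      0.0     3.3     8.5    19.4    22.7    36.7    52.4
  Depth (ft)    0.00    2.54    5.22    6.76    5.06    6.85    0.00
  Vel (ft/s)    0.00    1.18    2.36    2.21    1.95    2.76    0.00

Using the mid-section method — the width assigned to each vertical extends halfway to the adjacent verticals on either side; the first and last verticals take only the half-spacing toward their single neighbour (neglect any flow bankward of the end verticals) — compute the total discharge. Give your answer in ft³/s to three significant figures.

584 ft³/s

w_2 = (8.5 − 0.0)/2 = 4.25 ft; q_2 = 1.18 × 2.54 × 4.25 = 12.74 ft³/s
w_3 = (19.4 − 3.3)/2 = 8.05 ft; q_3 = 2.36 × 5.22 × 8.05 = 99.17 ft³/s
w_4 = (22.7 − 8.5)/2 = 7.1 ft; q_4 = 2.21 × 6.76 × 7.1 = 106.1 ft³/s
w_5 = (36.7 − 19.4)/2 = 8.65 ft; q_5 = 1.95 × 5.06 × 8.65 = 85.35 ft³/s
w_6 = (52.4 − 22.7)/2 = 14.85 ft; q_6 = 2.76 × 6.85 × 14.85 = 280.8 ft³/s
Stations 1, 7 contribute zero (depth or velocity is 0).
Q = Σ qᵢ = 584.1 ft³/s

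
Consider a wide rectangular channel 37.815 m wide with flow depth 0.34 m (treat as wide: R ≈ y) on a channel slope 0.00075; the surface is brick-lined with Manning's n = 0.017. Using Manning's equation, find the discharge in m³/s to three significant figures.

10.1 m³/s

A = b·y = 37.815 × 0.34 = 12.86 m²
Wide channel: R ≈ y = 0.34 m
Q = (1/n)·A·R^(2/3)·S^(1/2) = (1/0.017) × 12.86 × 0.3400^(2/3) × 0.00075^(1/2) = 10.09 m³/s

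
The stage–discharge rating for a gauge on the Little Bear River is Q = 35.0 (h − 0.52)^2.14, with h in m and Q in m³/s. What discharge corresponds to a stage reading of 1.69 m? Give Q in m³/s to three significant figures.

49.0 m³/s

Q = 35.0 × (1.69 − 0.52)^2.14 = 35.0 × 1.17^2.14 = 48.98 m³/s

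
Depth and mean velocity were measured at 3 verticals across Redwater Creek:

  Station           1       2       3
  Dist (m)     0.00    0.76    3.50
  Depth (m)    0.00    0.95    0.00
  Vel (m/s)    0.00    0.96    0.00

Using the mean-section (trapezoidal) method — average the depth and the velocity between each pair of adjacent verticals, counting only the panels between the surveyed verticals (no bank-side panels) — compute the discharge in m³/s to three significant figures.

Panel 1-2: Δb = 0.76 m, d̄ = (0.00+0.95)/2 = 0.475, v̄ = (0.00+0.96)/2 = 0.48 → q = 0.76×0.475×0.48 = 0.1733 m³/s
Panel 2-3: Δb = 2.74 m, d̄ = (0.95+0.00)/2 = 0.475, v̄ = (0.96+0.00)/2 = 0.48 → q = 2.74×0.475×0.48 = 0.6247 m³/s
Q = Σ q = 0.7980 m³/s

0.798 m³/s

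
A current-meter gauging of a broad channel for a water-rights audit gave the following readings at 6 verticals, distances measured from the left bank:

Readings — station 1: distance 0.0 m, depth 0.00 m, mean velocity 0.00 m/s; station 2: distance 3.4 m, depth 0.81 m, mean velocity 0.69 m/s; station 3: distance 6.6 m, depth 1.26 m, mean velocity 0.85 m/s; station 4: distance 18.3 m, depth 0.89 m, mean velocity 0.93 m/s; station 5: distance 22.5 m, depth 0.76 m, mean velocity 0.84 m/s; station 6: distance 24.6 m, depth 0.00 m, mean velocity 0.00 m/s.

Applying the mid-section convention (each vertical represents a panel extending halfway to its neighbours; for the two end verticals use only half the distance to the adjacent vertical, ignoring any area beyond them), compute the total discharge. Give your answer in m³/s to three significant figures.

18.4 m³/s

w_2 = (6.6 − 0.0)/2 = 3.3 m; q_2 = 0.69 × 0.81 × 3.3 = 1.844 m³/s
w_3 = (18.3 − 3.4)/2 = 7.45 m; q_3 = 0.85 × 1.26 × 7.45 = 7.979 m³/s
w_4 = (22.5 − 6.6)/2 = 7.95 m; q_4 = 0.93 × 0.89 × 7.95 = 6.580 m³/s
w_5 = (24.6 − 18.3)/2 = 3.15 m; q_5 = 0.84 × 0.76 × 3.15 = 2.011 m³/s
Stations 1, 6 contribute zero (depth or velocity is 0).
Q = Σ qᵢ = 18.41 m³/s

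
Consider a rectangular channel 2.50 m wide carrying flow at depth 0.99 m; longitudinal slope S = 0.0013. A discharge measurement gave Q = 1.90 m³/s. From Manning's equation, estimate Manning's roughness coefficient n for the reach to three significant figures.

0.0316

A = b·y = 2.50 × 0.99 = 2.475 m²
P = b + 2y = 2.50 + 2×0.99 = 4.480 m
R = A/P = 2.475/4.480 = 0.5525 m
n = (1/Q)·A·R^(2/3)·S^(1/2) = (1/1.90) × 2.475 × 0.6733 × 0.03606 = 0.03162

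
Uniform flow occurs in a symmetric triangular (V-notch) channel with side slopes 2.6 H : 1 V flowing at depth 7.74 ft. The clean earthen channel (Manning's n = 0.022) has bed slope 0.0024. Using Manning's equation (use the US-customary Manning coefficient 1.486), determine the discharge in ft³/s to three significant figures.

1210 ft³/s

A = z·y² = 2.6×7.74² = 155.8 ft²
P = 2y√(1+z²) = 2×7.74×√(1+2.6²) = 43.12 ft
R = A/P = 155.8/43.12 = 3.612 ft
Q = (1.486/n)·A·R^(2/3)·S^(1/2) = (1.486/0.022) × 155.8 × 3.612^(2/3) × 0.0024^(1/2) = 1213 ft³/s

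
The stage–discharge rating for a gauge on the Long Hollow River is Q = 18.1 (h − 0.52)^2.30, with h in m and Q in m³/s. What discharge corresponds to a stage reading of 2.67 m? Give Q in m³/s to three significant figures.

105 m³/s

Q = 18.1 × (2.67 − 0.52)^2.30 = 18.1 × 2.15^2.30 = 105.3 m³/s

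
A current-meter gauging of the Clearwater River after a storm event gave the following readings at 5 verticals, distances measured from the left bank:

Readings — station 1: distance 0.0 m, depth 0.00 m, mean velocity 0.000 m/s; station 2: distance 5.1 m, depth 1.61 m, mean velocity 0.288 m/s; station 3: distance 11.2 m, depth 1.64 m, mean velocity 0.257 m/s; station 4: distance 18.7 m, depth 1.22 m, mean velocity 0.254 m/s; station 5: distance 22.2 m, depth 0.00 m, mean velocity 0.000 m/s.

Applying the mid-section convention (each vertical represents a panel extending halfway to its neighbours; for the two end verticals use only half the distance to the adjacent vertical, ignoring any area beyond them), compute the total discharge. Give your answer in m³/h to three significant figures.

w_2 = (11.2 − 0.0)/2 = 5.6 m; q_2 = 0.288 × 1.61 × 5.6 = 2.597 m³/s
w_3 = (18.7 − 5.1)/2 = 6.8 m; q_3 = 0.257 × 1.64 × 6.8 = 2.866 m³/s
w_4 = (22.2 − 11.2)/2 = 5.5 m; q_4 = 0.254 × 1.22 × 5.5 = 1.704 m³/s
Stations 1, 5 contribute zero (depth or velocity is 0).
Q = Σ qᵢ = 7.167 m³/s
= 7.167 × 3600 = 25800 m³/h

25800 m³/h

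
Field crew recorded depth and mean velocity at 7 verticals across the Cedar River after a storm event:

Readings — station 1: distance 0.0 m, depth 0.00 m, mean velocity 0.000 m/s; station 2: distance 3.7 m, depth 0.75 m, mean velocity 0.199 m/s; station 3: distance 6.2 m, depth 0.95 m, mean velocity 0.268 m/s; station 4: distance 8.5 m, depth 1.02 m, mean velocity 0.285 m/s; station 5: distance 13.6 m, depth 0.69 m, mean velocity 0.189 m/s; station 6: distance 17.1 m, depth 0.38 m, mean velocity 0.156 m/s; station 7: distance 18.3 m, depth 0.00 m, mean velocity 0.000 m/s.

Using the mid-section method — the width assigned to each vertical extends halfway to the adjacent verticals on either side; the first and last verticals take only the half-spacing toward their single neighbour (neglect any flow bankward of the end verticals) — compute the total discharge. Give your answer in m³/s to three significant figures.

w_2 = (6.2 − 0.0)/2 = 3.1 m; q_2 = 0.199 × 0.75 × 3.1 = 0.4627 m³/s
w_3 = (8.5 − 3.7)/2 = 2.4 m; q_3 = 0.268 × 0.95 × 2.4 = 0.6110 m³/s
w_4 = (13.6 − 6.2)/2 = 3.7 m; q_4 = 0.285 × 1.02 × 3.7 = 1.076 m³/s
w_5 = (17.1 − 8.5)/2 = 4.3 m; q_5 = 0.189 × 0.69 × 4.3 = 0.5608 m³/s
w_6 = (18.3 − 13.6)/2 = 2.35 m; q_6 = 0.156 × 0.38 × 2.35 = 0.1393 m³/s
Stations 1, 7 contribute zero (depth or velocity is 0).
Q = Σ qᵢ = 2.849 m³/s

2.85 m³/s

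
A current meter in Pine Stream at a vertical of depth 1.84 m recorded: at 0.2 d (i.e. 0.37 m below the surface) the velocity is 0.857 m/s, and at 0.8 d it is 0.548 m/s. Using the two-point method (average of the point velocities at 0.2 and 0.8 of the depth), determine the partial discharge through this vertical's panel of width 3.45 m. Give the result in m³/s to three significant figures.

4.46 m³/s

v̄ = (0.857 + 0.548) / 2 = 0.7025 m/s
q = v̄ × d × w = 0.7025 × 1.84 × 3.45 = 4.459 m³/s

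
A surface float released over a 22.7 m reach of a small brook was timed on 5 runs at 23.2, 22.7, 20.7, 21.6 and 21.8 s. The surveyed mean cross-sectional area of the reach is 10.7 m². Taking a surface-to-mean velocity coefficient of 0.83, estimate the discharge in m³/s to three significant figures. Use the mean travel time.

9.16 m³/s

t̄ = (23.2 + 22.7 + 20.7 + 21.6 + 21.8) / 5 = 22 s
v_surface = L / t̄ = 22.7 / 22 = 1.032 m/s
v_mean = 0.83 × 1.032 = 0.8564 m/s
Q = A × v_mean = 10.7 × 0.8564 = 9.164 m³/s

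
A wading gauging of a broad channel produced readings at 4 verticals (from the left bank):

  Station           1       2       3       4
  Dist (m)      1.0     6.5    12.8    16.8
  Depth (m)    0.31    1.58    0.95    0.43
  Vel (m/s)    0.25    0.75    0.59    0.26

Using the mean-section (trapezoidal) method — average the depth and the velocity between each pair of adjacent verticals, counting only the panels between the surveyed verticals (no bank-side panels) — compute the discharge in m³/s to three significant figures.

9.11 m³/s

Panel 1-2: Δb = 5.5 m, d̄ = (0.31+1.58)/2 = 0.945, v̄ = (0.25+0.75)/2 = 0.5 → q = 5.5×0.945×0.5 = 2.599 m³/s
Panel 2-3: Δb = 6.3 m, d̄ = (1.58+0.95)/2 = 1.265, v̄ = (0.75+0.59)/2 = 0.67 → q = 6.3×1.265×0.67 = 5.340 m³/s
Panel 3-4: Δb = 4 m, d̄ = (0.95+0.43)/2 = 0.69, v̄ = (0.59+0.26)/2 = 0.425 → q = 4×0.69×0.425 = 1.173 m³/s
Q = Σ q = 9.111 m³/s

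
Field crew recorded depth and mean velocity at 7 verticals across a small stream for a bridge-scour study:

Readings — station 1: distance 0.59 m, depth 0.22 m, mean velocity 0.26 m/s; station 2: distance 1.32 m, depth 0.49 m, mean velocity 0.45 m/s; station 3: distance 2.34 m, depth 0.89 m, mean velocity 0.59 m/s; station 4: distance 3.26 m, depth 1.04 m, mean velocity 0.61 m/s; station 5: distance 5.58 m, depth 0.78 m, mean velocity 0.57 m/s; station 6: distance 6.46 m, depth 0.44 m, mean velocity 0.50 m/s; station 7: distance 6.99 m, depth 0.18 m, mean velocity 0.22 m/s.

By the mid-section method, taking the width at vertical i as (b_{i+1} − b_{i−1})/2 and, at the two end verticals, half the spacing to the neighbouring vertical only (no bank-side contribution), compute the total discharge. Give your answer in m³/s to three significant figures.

w_1 = (1.32 − 0.59)/2 = 0.365 m; q_1 = 0.26 × 0.22 × 0.365 = 0.02088 m³/s
w_2 = (2.34 − 0.59)/2 = 0.875 m; q_2 = 0.45 × 0.49 × 0.875 = 0.1929 m³/s
w_3 = (3.26 − 1.32)/2 = 0.97 m; q_3 = 0.59 × 0.89 × 0.97 = 0.5093 m³/s
w_4 = (5.58 − 2.34)/2 = 1.62 m; q_4 = 0.61 × 1.04 × 1.62 = 1.028 m³/s
w_5 = (6.46 − 3.26)/2 = 1.6 m; q_5 = 0.57 × 0.78 × 1.6 = 0.7114 m³/s
w_6 = (6.99 − 5.58)/2 = 0.705 m; q_6 = 0.50 × 0.44 × 0.705 = 0.1551 m³/s
w_7 = (6.99 − 6.46)/2 = 0.265 m; q_7 = 0.22 × 0.18 × 0.265 = 0.01049 m³/s
Q = Σ qᵢ = 2.628 m³/s

2.63 m³/s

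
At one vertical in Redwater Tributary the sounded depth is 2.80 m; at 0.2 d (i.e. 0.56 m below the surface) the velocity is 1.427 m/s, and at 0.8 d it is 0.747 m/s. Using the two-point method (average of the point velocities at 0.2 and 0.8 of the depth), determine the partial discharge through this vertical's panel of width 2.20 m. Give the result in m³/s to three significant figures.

6.70 m³/s

v̄ = (1.427 + 0.747) / 2 = 1.087 m/s
q = v̄ × d × w = 1.087 × 2.80 × 2.20 = 6.696 m³/s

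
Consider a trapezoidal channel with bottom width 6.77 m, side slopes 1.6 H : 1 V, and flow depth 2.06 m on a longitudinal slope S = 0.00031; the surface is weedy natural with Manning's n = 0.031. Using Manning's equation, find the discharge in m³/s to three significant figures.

A = (b + z·y)·y = (6.77 + 1.6×2.06)×2.06 = 20.74 m²
P = b + 2y√(1+z²) = 6.77 + 2×2.06×√(1+1.6²) = 14.54 m
R = A/P = 20.74/14.54 = 1.426 m
Q = (1/n)·A·R^(2/3)·S^(1/2) = (1/0.031) × 20.74 × 1.426^(2/3) × 0.00031^(1/2) = 14.92 m³/s

14.9 m³/s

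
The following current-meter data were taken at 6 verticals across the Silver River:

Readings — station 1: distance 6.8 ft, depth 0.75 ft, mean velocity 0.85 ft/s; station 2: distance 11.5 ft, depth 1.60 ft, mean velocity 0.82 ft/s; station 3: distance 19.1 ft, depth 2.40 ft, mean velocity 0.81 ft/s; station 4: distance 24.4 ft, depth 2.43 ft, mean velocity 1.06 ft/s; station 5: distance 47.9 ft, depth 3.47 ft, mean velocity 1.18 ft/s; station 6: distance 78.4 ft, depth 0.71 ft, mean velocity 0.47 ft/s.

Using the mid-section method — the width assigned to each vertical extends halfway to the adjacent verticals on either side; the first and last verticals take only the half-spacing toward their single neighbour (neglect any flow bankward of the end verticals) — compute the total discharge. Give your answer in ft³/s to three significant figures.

w_1 = (11.5 − 6.8)/2 = 2.35 ft; q_1 = 0.85 × 0.75 × 2.35 = 1.498 ft³/s
w_2 = (19.1 − 6.8)/2 = 6.15 ft; q_2 = 0.82 × 1.60 × 6.15 = 8.069 ft³/s
w_3 = (24.4 − 11.5)/2 = 6.45 ft; q_3 = 0.81 × 2.40 × 6.45 = 12.54 ft³/s
w_4 = (47.9 − 19.1)/2 = 14.4 ft; q_4 = 1.06 × 2.43 × 14.4 = 37.09 ft³/s
w_5 = (78.4 − 24.4)/2 = 27 ft; q_5 = 1.18 × 3.47 × 27 = 110.6 ft³/s
w_6 = (78.4 − 47.9)/2 = 15.25 ft; q_6 = 0.47 × 0.71 × 15.25 = 5.089 ft³/s
Q = Σ qᵢ = 174.8 ft³/s

175 ft³/s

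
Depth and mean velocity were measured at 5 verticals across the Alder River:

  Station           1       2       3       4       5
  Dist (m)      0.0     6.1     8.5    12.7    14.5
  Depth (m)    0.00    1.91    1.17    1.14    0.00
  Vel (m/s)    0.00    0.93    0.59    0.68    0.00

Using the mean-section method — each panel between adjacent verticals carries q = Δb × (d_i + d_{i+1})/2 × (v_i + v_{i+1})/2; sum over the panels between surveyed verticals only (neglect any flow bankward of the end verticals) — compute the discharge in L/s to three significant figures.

Panel 1-2: Δb = 6.1 m, d̄ = (0.00+1.91)/2 = 0.955, v̄ = (0.00+0.93)/2 = 0.465 → q = 6.1×0.955×0.465 = 2.709 m³/s
Panel 2-3: Δb = 2.4 m, d̄ = (1.91+1.17)/2 = 1.54, v̄ = (0.93+0.59)/2 = 0.76 → q = 2.4×1.54×0.76 = 2.809 m³/s
Panel 3-4: Δb = 4.2 m, d̄ = (1.17+1.14)/2 = 1.155, v̄ = (0.59+0.68)/2 = 0.635 → q = 4.2×1.155×0.635 = 3.080 m³/s
Panel 4-5: Δb = 1.8 m, d̄ = (1.14+0.00)/2 = 0.57, v̄ = (0.68+0.00)/2 = 0.34 → q = 1.8×0.57×0.34 = 0.3488 m³/s
Q = Σ q = 8.947 m³/s
= 8.947 × 1000 = 8947 L/s

8950 L/s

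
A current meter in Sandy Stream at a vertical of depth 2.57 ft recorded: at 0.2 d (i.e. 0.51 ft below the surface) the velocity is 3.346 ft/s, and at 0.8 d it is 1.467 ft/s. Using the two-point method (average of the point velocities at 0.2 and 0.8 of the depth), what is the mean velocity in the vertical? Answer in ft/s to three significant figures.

v̄ = (3.346 + 1.467) / 2 = 2.407 ft/s

2.41 ft/s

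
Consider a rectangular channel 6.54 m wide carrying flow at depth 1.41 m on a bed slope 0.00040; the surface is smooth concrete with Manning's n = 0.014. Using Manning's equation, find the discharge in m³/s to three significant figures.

A = b·y = 6.54 × 1.41 = 9.221 m²
P = b + 2y = 6.54 + 2×1.41 = 9.360 m
R = A/P = 9.221/9.360 = 0.9852 m
Q = (1/n)·A·R^(2/3)·S^(1/2) = (1/0.014) × 9.221 × 0.9852^(2/3) × 0.00040^(1/2) = 13.04 m³/s

13.0 m³/s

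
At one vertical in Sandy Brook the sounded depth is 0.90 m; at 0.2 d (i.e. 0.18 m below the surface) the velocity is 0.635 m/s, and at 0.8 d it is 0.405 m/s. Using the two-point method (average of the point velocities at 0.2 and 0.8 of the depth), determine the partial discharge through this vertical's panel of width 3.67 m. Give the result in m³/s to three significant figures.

1.72 m³/s

v̄ = (0.635 + 0.405) / 2 = 0.5200 m/s
q = v̄ × d × w = 0.5200 × 0.90 × 3.67 = 1.718 m³/s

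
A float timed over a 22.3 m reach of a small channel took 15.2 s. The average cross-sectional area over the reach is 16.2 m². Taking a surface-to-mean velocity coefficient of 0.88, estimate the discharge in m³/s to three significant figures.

20.9 m³/s

v_surface = L / t̄ = 22.3 / 15.2 = 1.467 m/s
v_mean = 0.88 × 1.467 = 1.291 m/s
Q = A × v_mean = 16.2 × 1.291 = 20.92 m³/s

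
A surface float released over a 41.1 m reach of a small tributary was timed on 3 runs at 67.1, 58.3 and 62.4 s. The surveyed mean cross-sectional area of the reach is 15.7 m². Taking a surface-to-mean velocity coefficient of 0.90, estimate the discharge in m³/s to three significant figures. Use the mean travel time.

t̄ = (67.1 + 58.3 + 62.4) / 3 = 62.6 s
v_surface = L / t̄ = 41.1 / 62.6 = 0.6565 m/s
v_mean = 0.90 × 0.6565 = 0.5909 m/s
Q = A × v_mean = 15.7 × 0.5909 = 9.277 m³/s

9.28 m³/s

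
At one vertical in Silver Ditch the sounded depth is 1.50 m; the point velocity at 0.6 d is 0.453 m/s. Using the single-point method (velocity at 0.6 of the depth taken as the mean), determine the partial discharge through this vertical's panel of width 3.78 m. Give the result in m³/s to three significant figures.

2.57 m³/s

v̄ = v₀.₆ = 0.453 m/s
q = v̄ × d × w = 0.4530 × 1.50 × 3.78 = 2.569 m³/s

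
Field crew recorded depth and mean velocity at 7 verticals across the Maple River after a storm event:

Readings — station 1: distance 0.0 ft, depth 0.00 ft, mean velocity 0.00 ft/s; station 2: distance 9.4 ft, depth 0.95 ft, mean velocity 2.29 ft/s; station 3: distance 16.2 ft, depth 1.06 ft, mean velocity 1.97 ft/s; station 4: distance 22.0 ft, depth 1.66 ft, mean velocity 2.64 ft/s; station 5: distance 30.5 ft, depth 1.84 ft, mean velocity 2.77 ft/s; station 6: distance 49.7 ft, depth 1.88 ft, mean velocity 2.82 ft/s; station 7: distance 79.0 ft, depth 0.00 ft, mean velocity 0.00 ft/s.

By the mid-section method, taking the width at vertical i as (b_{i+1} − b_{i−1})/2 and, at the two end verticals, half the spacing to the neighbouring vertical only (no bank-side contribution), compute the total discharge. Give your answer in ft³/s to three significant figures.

261 ft³/s

w_2 = (16.2 − 0.0)/2 = 8.1 ft; q_2 = 2.29 × 0.95 × 8.1 = 17.62 ft³/s
w_3 = (22.0 − 9.4)/2 = 6.3 ft; q_3 = 1.97 × 1.06 × 6.3 = 13.16 ft³/s
w_4 = (30.5 − 16.2)/2 = 7.15 ft; q_4 = 2.64 × 1.66 × 7.15 = 31.33 ft³/s
w_5 = (49.7 − 22.0)/2 = 13.85 ft; q_5 = 2.77 × 1.84 × 13.85 = 70.59 ft³/s
w_6 = (79.0 − 30.5)/2 = 24.25 ft; q_6 = 2.82 × 1.88 × 24.25 = 128.6 ft³/s
Stations 1, 7 contribute zero (depth or velocity is 0).
Q = Σ qᵢ = 261.3 ft³/s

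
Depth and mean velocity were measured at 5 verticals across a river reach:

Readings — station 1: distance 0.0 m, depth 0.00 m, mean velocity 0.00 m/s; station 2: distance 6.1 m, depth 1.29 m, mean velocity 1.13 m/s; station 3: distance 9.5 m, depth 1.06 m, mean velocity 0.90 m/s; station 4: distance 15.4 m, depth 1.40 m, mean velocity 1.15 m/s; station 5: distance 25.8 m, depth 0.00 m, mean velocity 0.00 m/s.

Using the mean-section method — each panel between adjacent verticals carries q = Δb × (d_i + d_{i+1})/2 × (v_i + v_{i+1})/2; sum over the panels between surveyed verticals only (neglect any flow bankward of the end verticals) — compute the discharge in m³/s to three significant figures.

Panel 1-2: Δb = 6.1 m, d̄ = (0.00+1.29)/2 = 0.645, v̄ = (0.00+1.13)/2 = 0.565 → q = 6.1×0.645×0.565 = 2.223 m³/s
Panel 2-3: Δb = 3.4 m, d̄ = (1.29+1.06)/2 = 1.175, v̄ = (1.13+0.90)/2 = 1.015 → q = 3.4×1.175×1.015 = 4.055 m³/s
Panel 3-4: Δb = 5.9 m, d̄ = (1.06+1.40)/2 = 1.23, v̄ = (0.90+1.15)/2 = 1.025 → q = 5.9×1.23×1.025 = 7.438 m³/s
Panel 4-5: Δb = 10.4 m, d̄ = (1.40+0.00)/2 = 0.7, v̄ = (1.15+0.00)/2 = 0.575 → q = 10.4×0.7×0.575 = 4.186 m³/s
Q = Σ q = 17.90 m³/s

17.9 m³/s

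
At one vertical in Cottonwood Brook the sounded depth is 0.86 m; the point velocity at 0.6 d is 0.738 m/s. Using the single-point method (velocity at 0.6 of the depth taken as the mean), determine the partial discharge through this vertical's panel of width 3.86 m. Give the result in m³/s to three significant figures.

v̄ = v₀.₆ = 0.738 m/s
q = v̄ × d × w = 0.7380 × 0.86 × 3.86 = 2.450 m³/s

2.45 m³/s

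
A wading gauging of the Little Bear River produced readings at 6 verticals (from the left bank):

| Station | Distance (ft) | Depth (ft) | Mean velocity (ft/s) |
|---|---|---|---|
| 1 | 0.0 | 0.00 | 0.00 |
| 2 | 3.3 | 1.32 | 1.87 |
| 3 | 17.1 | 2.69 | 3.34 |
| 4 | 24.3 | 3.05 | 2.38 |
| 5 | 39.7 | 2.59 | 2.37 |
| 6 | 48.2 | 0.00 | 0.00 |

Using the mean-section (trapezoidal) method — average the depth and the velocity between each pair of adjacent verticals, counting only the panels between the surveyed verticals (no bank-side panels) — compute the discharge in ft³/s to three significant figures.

249 ft³/s

Panel 1-2: Δb = 3.3 ft, d̄ = (0.00+1.32)/2 = 0.66, v̄ = (0.00+1.87)/2 = 0.935 → q = 3.3×0.66×0.935 = 2.036 ft³/s
Panel 2-3: Δb = 13.8 ft, d̄ = (1.32+2.69)/2 = 2.005, v̄ = (1.87+3.34)/2 = 2.605 → q = 13.8×2.005×2.605 = 72.08 ft³/s
Panel 3-4: Δb = 7.2 ft, d̄ = (2.69+3.05)/2 = 2.87, v̄ = (3.34+2.38)/2 = 2.86 → q = 7.2×2.87×2.86 = 59.10 ft³/s
Panel 4-5: Δb = 15.4 ft, d̄ = (3.05+2.59)/2 = 2.82, v̄ = (2.38+2.37)/2 = 2.375 → q = 15.4×2.82×2.375 = 103.1 ft³/s
Panel 5-6: Δb = 8.5 ft, d̄ = (2.59+0.00)/2 = 1.295, v̄ = (2.37+0.00)/2 = 1.185 → q = 8.5×1.295×1.185 = 13.04 ft³/s
Q = Σ q = 249.4 ft³/s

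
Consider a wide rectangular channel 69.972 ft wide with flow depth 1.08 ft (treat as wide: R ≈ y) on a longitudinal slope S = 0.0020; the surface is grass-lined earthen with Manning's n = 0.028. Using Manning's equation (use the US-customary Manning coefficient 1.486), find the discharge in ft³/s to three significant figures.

189 ft³/s

A = b·y = 69.972 × 1.08 = 75.57 ft²
Wide channel: R ≈ y = 1.08 ft
Q = (1.486/n)·A·R^(2/3)·S^(1/2) = (1.486/0.028) × 75.57 × 1.080^(2/3) × 0.0020^(1/2) = 188.8 ft³/s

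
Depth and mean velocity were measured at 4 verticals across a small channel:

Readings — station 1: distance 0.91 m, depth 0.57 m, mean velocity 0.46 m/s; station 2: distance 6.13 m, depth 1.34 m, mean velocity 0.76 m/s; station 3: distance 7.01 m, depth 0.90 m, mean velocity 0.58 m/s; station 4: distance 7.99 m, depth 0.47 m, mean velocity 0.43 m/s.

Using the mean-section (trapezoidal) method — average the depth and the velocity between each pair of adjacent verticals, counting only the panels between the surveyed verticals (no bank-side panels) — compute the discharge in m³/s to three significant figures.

Panel 1-2: Δb = 5.22 m, d̄ = (0.57+1.34)/2 = 0.955, v̄ = (0.46+0.76)/2 = 0.61 → q = 5.22×0.955×0.61 = 3.041 m³/s
Panel 2-3: Δb = 0.88 m, d̄ = (1.34+0.90)/2 = 1.12, v̄ = (0.76+0.58)/2 = 0.67 → q = 0.88×1.12×0.67 = 0.6604 m³/s
Panel 3-4: Δb = 0.98 m, d̄ = (0.90+0.47)/2 = 0.685, v̄ = (0.58+0.43)/2 = 0.505 → q = 0.98×0.685×0.505 = 0.3390 m³/s
Q = Σ q = 4.040 m³/s

4.04 m³/s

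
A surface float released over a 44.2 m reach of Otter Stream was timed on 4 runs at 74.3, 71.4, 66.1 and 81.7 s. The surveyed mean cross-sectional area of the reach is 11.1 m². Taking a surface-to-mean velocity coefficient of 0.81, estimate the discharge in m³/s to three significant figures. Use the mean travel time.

t̄ = (74.3 + 71.4 + 66.1 + 81.7) / 4 = 73.375 s
v_surface = L / t̄ = 44.2 / 73.375 = 0.6024 m/s
v_mean = 0.81 × 0.6024 = 0.4879 m/s
Q = A × v_mean = 11.1 × 0.4879 = 5.416 m³/s

5.42 m³/s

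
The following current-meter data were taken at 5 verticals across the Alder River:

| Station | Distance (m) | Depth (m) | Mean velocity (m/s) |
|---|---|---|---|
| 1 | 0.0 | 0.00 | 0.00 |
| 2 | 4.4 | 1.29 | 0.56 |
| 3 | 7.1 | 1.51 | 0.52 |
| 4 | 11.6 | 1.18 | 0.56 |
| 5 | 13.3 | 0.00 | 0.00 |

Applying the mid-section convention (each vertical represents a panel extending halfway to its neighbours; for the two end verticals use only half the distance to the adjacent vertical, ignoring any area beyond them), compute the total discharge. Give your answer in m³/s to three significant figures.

w_2 = (7.1 − 0.0)/2 = 3.55 m; q_2 = 0.56 × 1.29 × 3.55 = 2.565 m³/s
w_3 = (11.6 − 4.4)/2 = 3.6 m; q_3 = 0.52 × 1.51 × 3.6 = 2.827 m³/s
w_4 = (13.3 − 7.1)/2 = 3.1 m; q_4 = 0.56 × 1.18 × 3.1 = 2.048 m³/s
Stations 1, 5 contribute zero (depth or velocity is 0).
Q = Σ qᵢ = 7.440 m³/s

7.44 m³/s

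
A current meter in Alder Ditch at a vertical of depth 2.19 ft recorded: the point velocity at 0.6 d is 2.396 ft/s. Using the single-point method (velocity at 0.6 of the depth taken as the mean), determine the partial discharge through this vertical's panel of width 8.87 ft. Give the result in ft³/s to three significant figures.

v̄ = v₀.₆ = 2.396 ft/s
q = v̄ × d × w = 2.396 × 2.19 × 8.87 = 46.54 ft³/s

46.5 ft³/s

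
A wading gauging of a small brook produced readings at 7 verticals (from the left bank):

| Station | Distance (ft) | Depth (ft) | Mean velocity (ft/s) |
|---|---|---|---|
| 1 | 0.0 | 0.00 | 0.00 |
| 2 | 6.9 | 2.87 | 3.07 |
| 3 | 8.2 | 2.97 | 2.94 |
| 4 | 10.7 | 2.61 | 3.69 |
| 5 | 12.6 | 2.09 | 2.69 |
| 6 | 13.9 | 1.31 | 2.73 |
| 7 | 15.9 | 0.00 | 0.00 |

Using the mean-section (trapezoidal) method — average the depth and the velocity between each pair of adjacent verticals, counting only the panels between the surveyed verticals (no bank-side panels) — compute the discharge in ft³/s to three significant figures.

71.7 ft³/s

Panel 1-2: Δb = 6.9 ft, d̄ = (0.00+2.87)/2 = 1.435, v̄ = (0.00+3.07)/2 = 1.535 → q = 6.9×1.435×1.535 = 15.20 ft³/s
Panel 2-3: Δb = 1.3 ft, d̄ = (2.87+2.97)/2 = 2.92, v̄ = (3.07+2.94)/2 = 3.005 → q = 1.3×2.92×3.005 = 11.41 ft³/s
Panel 3-4: Δb = 2.5 ft, d̄ = (2.97+2.61)/2 = 2.79, v̄ = (2.94+3.69)/2 = 3.315 → q = 2.5×2.79×3.315 = 23.12 ft³/s
Panel 4-5: Δb = 1.9 ft, d̄ = (2.61+2.09)/2 = 2.35, v̄ = (3.69+2.69)/2 = 3.19 → q = 1.9×2.35×3.19 = 14.24 ft³/s
Panel 5-6: Δb = 1.3 ft, d̄ = (2.09+1.31)/2 = 1.7, v̄ = (2.69+2.73)/2 = 2.71 → q = 1.3×1.7×2.71 = 5.989 ft³/s
Panel 6-7: Δb = 2 ft, d̄ = (1.31+0.00)/2 = 0.655, v̄ = (2.73+0.00)/2 = 1.365 → q = 2×0.655×1.365 = 1.788 ft³/s
Q = Σ q = 71.75 ft³/s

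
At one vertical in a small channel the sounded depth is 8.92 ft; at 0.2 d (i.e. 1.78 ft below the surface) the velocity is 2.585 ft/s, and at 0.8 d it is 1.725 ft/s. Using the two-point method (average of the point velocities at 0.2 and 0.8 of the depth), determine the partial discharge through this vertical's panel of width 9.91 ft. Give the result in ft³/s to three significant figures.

v̄ = (2.585 + 1.725) / 2 = 2.155 ft/s
q = v̄ × d × w = 2.155 × 8.92 × 9.91 = 190.5 ft³/s

190 ft³/s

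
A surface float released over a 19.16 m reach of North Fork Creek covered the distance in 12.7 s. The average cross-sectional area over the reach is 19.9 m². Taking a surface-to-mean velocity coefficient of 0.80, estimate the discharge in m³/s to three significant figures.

24.0 m³/s

v_surface = L / t̄ = 19.16 / 12.7 = 1.509 m/s
v_mean = 0.80 × 1.509 = 1.207 m/s
Q = A × v_mean = 19.9 × 1.207 = 24.02 m³/s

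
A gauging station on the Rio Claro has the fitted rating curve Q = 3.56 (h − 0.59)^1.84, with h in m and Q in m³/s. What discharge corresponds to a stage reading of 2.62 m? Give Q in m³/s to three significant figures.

Q = 3.56 × (2.62 − 0.59)^1.84 = 3.56 × 2.03^1.84 = 13.10 m³/s

13.1 m³/s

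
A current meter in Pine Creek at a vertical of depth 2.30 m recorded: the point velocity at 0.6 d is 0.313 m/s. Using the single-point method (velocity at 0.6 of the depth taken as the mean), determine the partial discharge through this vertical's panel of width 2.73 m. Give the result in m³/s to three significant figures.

1.97 m³/s

v̄ = v₀.₆ = 0.313 m/s
q = v̄ × d × w = 0.3130 × 2.30 × 2.73 = 1.965 m³/s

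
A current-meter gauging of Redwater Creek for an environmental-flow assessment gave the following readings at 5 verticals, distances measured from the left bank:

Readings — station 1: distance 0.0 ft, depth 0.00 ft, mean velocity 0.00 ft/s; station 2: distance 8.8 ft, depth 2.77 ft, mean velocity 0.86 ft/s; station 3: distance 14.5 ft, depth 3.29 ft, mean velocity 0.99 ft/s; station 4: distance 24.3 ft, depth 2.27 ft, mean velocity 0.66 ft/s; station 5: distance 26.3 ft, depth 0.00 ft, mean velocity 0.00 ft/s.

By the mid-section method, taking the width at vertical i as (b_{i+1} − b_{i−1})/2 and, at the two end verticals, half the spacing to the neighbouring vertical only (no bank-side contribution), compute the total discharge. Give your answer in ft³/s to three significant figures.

w_2 = (14.5 − 0.0)/2 = 7.25 ft; q_2 = 0.86 × 2.77 × 7.25 = 17.27 ft³/s
w_3 = (24.3 − 8.8)/2 = 7.75 ft; q_3 = 0.99 × 3.29 × 7.75 = 25.24 ft³/s
w_4 = (26.3 − 14.5)/2 = 5.9 ft; q_4 = 0.66 × 2.27 × 5.9 = 8.839 ft³/s
Stations 1, 5 contribute zero (depth or velocity is 0).
Q = Σ qᵢ = 51.35 ft³/s

51.4 ft³/s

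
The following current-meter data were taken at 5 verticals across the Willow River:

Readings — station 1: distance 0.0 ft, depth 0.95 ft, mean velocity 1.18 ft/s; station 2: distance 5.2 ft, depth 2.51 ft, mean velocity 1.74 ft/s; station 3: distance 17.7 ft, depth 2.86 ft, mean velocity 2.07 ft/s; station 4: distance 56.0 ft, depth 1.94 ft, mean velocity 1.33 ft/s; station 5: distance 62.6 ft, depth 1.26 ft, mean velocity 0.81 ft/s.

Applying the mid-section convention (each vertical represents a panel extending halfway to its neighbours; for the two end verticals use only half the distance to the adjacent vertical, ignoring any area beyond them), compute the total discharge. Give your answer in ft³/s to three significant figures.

253 ft³/s

w_1 = (5.2 − 0.0)/2 = 2.6 ft; q_1 = 1.18 × 0.95 × 2.6 = 2.915 ft³/s
w_2 = (17.7 − 0.0)/2 = 8.85 ft; q_2 = 1.74 × 2.51 × 8.85 = 38.65 ft³/s
w_3 = (56.0 − 5.2)/2 = 25.4 ft; q_3 = 2.07 × 2.86 × 25.4 = 150.4 ft³/s
w_4 = (62.6 − 17.7)/2 = 22.45 ft; q_4 = 1.33 × 1.94 × 22.45 = 57.93 ft³/s
w_5 = (62.6 − 56.0)/2 = 3.3 ft; q_5 = 0.81 × 1.26 × 3.3 = 3.368 ft³/s
Q = Σ qᵢ = 253.2 ft³/s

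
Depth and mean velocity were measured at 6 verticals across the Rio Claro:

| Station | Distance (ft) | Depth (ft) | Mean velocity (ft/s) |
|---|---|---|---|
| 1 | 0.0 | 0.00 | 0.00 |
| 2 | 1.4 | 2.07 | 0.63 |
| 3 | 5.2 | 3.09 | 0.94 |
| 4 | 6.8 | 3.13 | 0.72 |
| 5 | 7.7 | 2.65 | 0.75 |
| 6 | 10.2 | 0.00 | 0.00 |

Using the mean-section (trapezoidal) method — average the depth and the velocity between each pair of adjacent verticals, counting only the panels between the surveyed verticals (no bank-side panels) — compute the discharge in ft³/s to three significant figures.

Panel 1-2: Δb = 1.4 ft, d̄ = (0.00+2.07)/2 = 1.035, v̄ = (0.00+0.63)/2 = 0.315 → q = 1.4×1.035×0.315 = 0.4564 ft³/s
Panel 2-3: Δb = 3.8 ft, d̄ = (2.07+3.09)/2 = 2.58, v̄ = (0.63+0.94)/2 = 0.785 → q = 3.8×2.58×0.785 = 7.696 ft³/s
Panel 3-4: Δb = 1.6 ft, d̄ = (3.09+3.13)/2 = 3.11, v̄ = (0.94+0.72)/2 = 0.83 → q = 1.6×3.11×0.83 = 4.130 ft³/s
Panel 4-5: Δb = 0.9 ft, d̄ = (3.13+2.65)/2 = 2.89, v̄ = (0.72+0.75)/2 = 0.735 → q = 0.9×2.89×0.735 = 1.912 ft³/s
Panel 5-6: Δb = 2.5 ft, d̄ = (2.65+0.00)/2 = 1.325, v̄ = (0.75+0.00)/2 = 0.375 → q = 2.5×1.325×0.375 = 1.242 ft³/s
Q = Σ q = 15.44 ft³/s

15.4 ft³/s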